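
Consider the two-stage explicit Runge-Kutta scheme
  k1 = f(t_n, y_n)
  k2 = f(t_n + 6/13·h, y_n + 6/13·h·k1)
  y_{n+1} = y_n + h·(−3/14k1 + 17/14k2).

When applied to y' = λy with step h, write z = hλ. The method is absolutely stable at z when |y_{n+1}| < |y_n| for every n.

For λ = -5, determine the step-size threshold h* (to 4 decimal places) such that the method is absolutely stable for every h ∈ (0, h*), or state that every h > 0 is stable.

(-1.7843,0); λ=-5 ⇒ h* = (91/51)/5 = 0.3569.

Set f=λy, z=hλ:
  k1=λy_n ⇒ h·k1=z·y_n;  k2=λ(1+6/13z)y_n ⇒ h·k2=z(1+6/13z)y_n
  y_{n+1}/y_n = 1 − 3/14z + 17/14z(1+6/13z) = 1 + z + 51/91z²
  R(z) = 1 + z + 51/91z².

Boundary: |R(x)|=1, x<0.
x=-1.51: |R|=0.7679
R=1: x+51/91x²=0 ⇒ x=−91/51=-1.7843; min R=1−1/(4·51/91)=0.5539>−1
Confirm numerically:
  x=-1.703: |R|=0.92239 <1
  x=-1.429: |R|=0.71544 <1
  x=-1.295: |R|=0.64487 <1
  x=-1.192: |R|=0.60431 <1
  x=-2.284: |R|=1.63962 >1
  x=-2.191: |R|=1.49938 >1
  x=-2.049: |R|=1.30395 >1
So |R|<1 on (-1.7843, 0).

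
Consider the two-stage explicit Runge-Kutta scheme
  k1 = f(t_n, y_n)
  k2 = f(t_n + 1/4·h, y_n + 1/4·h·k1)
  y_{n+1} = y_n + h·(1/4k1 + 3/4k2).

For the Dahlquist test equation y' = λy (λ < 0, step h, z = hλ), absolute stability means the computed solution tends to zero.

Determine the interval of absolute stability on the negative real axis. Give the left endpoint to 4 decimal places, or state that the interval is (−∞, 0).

(-5.3333, 0).

With y'=λy (z=hλ):
  k1=λy_n ⇒ h·k1=z·y_n;  k2=λ(1+1/4z)y_n ⇒ h·k2=z(1+1/4z)y_n
  y_{n+1}/y_n = 1 + 1/4z + 3/4z(1+1/4z) = 1 + z + 3/16z²
  ⇒ R(z) = 1 + z + 3/16z².

Need |R(x)|<1, x<0.
x=-0.96: |R|=0.2128
R=1: x+3/16x²=0 ⇒ x=−16/3=-5.3333; min R=1−1/(4·3/16)=-0.3333>−1
Confirm numerically:
  x=-4.477: |R|=0.28116 <1
  x=-3.805: |R|=0.09037 <1
  x=-2.524: |R|=0.32952 <1
  x=-5.921: |R|=1.65242 >1
  x=-5.681: |R|=1.37033 >1
Stable set (-5.3333, 0).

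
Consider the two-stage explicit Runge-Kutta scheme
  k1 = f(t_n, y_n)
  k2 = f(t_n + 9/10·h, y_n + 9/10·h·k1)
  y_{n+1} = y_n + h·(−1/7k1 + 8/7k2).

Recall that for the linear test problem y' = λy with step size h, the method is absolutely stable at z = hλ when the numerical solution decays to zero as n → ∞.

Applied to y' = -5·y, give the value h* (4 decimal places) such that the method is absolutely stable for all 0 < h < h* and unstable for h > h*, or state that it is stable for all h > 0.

On y'=λy, z=hλ:
  k1=λy_n ⇒ h·k1=z·y_n;  k2=λ(1+9/10z)y_n ⇒ h·k2=z(1+9/10z)y_n
  y_{n+1}/y_n = 1 − 1/7z + 8/7z(1+9/10z) = 1 + z + 36/35z²
  ⇒ R(z) = 1 + z + 36/35z².

Find x<0 with |R(x)|<1.
x=-0.43: |R|=0.7602
R=1: x+36/35x²=0 ⇒ x=−35/36=-0.9722; min R=1−1/(4·36/35)=0.7569>−1
Confirm numerically:
  x=-0.823: |R|=0.87368 <1
  x=-0.482: |R|=0.75696 <1
  x=-0.461: |R|=0.75759 <1
  x=-1.567: |R|=1.95865 >1
  x=-1.085: |R|=1.12586 >1
So |R|<1 on (-0.9722, 0).

(-0.9722,0); λ=-5 ⇒ h* = (35/36)/5 = 0.1944.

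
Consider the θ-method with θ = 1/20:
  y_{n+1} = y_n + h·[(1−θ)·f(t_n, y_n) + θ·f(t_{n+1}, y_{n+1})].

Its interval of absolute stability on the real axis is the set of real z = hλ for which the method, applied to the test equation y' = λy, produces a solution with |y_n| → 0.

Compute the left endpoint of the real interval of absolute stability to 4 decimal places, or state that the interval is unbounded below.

Set f=λy, z=hλ:
  y_{n+1} = y_n + z·[19/20·y_n + 1/20·y_{n+1}] ⇒ (1 − 1/20z)y_{n+1} = (1 + 19/20z)y_n
  so R(z) = (1 + 19/20z)/(1 − 1/20z).

Solve |R(x)|<1 on ℝ⁻.
x=-0.89: |R|=0.1479
R=−1: 1+19/20x = −1+1/20x ⇒ -9/10x=2 ⇒ x=2/(-9/10)=-2.2222
Confirm numerically:
  x=-2.009: |R|=0.82562 <1
  x=-1.735: |R|=0.59650 <1
  x=-1.661: |R|=0.53363 <1
  x=-2.542: |R|=1.25535 >1
  x=-2.415: |R|=1.15481 >1
Interval (-2.2222, 0).

left endpoint -2.2222.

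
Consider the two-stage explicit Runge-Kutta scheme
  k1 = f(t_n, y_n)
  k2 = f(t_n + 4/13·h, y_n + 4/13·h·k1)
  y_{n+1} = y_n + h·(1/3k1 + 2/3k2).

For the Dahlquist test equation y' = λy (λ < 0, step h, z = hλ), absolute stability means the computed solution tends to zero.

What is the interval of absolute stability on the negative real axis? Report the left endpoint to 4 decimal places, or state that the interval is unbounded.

Set f=λy, z=hλ:
  k1=λy_n ⇒ h·k1=z·y_n;  k2=λ(1+4/13z)y_n ⇒ h·k2=z(1+4/13z)y_n
  y_{n+1}/y_n = 1 + 1/3z + 2/3z(1+4/13z) = 1 + z + 8/39z²
  so R(z) = 1 + z + 8/39z².

Boundary: |R(x)|=1, x<0.
x=-0.95: |R|=0.2351
R=1: x+8/39x²=0 ⇒ x=−39/8=-4.8750; min R=1−1/(4·8/39)=-0.2188>−1
Confirm numerically:
  x=-3.285: |R|=0.07142 <1
  x=-3.084: |R|=0.13301 <1
  x=-2.602: |R|=0.21320 <1
  x=-5.455: |R|=1.64901 >1
  x=-5.311: |R|=1.47499 >1
  x=-5.036: |R|=1.16632 >1
So |R|<1 on (-4.8750, 0).

(-4.8750, 0).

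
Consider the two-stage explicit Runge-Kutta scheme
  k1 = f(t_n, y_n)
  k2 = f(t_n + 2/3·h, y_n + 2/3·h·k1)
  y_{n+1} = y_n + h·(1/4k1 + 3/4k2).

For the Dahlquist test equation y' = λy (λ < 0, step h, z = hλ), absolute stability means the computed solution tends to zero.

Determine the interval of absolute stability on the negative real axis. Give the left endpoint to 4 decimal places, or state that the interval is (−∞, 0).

(-2.0000, 0).

Test eqn y'=λy, z=hλ:
  k1=λy_n ⇒ h·k1=z·y_n;  k2=λ(1+2/3z)y_n ⇒ h·k2=z(1+2/3z)y_n
  y_{n+1}/y_n = 1 + 1/4z + 3/4z(1+2/3z) = 1 + z + 1/2z²
  R(z) = 1 + z + 1/2z².

Boundary: |R(x)|=1, x<0.
x=-0.51: |R|=0.6200
R=1: x+1/2x²=0 ⇒ x=−2=-2.0000; min R=1−1/(4·1/2)=0.5000>−1
Confirm numerically:
  x=-1.862: |R|=0.87152 <1
  x=-1.619: |R|=0.69158 <1
  x=-1.544: |R|=0.64797 <1
  x=-1.001: |R|=0.50000 <1
  x=-2.414: |R|=1.49970 >1
  x=-2.235: |R|=1.26261 >1
  x=-2.234: |R|=1.26138 >1
So |R|<1 on (-2.0000, 0).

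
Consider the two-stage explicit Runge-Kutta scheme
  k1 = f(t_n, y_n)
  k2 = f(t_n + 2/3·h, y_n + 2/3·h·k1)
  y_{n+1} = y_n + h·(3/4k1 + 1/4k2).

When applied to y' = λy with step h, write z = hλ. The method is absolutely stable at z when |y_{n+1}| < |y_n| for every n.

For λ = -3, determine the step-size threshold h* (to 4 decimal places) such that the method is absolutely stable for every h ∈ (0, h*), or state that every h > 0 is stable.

Test eqn y'=λy, z=hλ:
  k1=λy_n ⇒ h·k1=z·y_n;  k2=λ(1+2/3z)y_n ⇒ h·k2=z(1+2/3z)y_n
  y_{n+1}/y_n = 1 + 3/4z + 1/4z(1+2/3z) = 1 + z + 1/6z²
  so R(z) = 1 + z + 1/6z².

Boundary: |R(x)|=1, x<0.
x=-0.77: |R|=0.3288
R=1: x+1/6x²=0 ⇒ x=−6=-6.0000; min R=1−1/(4·1/6)=-0.5000>−1
Confirm numerically:
  x=-5.799: |R|=0.80573 <1
  x=-5.157: |R|=0.27544 <1
  x=-5.147: |R|=0.26827 <1
  x=-3.593: |R|=0.44139 <1
  x=-6.156: |R|=1.16006 >1
  x=-6.151: |R|=1.15480 >1
So |R|<1 on (-6.0000, 0).

(-6.0000,0); λ=-3 ⇒ h* = (6)/3 = 2.0000.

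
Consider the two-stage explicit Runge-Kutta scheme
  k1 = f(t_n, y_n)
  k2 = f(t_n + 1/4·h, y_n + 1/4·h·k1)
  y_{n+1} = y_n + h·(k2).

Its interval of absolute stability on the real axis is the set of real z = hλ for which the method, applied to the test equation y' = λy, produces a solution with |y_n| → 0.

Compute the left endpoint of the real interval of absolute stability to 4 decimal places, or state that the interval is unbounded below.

left endpoint -4.0000.

With y'=λy (z=hλ):
  k1=λy_n ⇒ h·k1=z·y_n;  k2=λ(1+1/4z)y_n ⇒ h·k2=z(1+1/4z)y_n
  y_{n+1}/y_n = 1 + z(1+1/4z) = 1 + z + 1/4z²
  R(z) = 1 + z + 1/4z².

Find x<0 with |R(x)|<1.
x=-1.56: |R|=0.0484
R=1: x+1/4x²=0 ⇒ x=−4=-4.0000; min R=1−1/(4·1/4)=0.0000>−1
Confirm numerically:
  x=-3.459: |R|=0.53217 <1
  x=-2.623: |R|=0.09703 <1
  x=-2.345: |R|=0.02976 <1
  x=-1.645: |R|=0.03151 <1
  x=-4.318: |R|=1.34328 >1
  x=-4.194: |R|=1.20341 >1
  x=-4.087: |R|=1.08889 >1
Interval (-4.0000, 0).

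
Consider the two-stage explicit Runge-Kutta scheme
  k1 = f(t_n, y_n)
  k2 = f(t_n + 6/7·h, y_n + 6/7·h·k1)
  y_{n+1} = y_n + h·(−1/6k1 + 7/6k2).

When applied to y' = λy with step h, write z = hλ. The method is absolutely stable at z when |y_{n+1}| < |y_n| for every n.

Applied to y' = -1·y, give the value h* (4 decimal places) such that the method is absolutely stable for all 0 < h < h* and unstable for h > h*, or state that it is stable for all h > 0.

Set f=λy, z=hλ:
  k1=λy_n ⇒ h·k1=z·y_n;  k2=λ(1+6/7z)y_n ⇒ h·k2=z(1+6/7z)y_n
  y_{n+1}/y_n = 1 − 1/6z + 7/6z(1+6/7z) = 1 + z + z²
  Hence R(z) = 1 + z + z².

Need |R(x)|<1, x<0.
x=-1.37: |R|=1.5069
R=1: x+1x²=0 ⇒ x=−1=-1.0000; min R=1−1/(4·1)=0.7500>−1
Confirm numerically:
  x=-0.644: |R|=0.77074 <1
  x=-0.570: |R|=0.75490 <1
  x=-0.493: |R|=0.75005 <1
  x=-1.421: |R|=1.59824 >1
  x=-1.395: |R|=1.55103 >1
Interval (-1.0000, 0).

(-1.0000,0); λ=-1 ⇒ h* = (1)/1 = 1.0000.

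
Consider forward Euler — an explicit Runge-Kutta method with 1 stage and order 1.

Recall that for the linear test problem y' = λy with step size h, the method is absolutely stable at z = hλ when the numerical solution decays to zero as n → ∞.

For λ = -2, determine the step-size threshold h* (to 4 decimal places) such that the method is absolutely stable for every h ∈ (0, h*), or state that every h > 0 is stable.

Set f=λy, z=hλ:
  order 1, 1-stage ⇒ R(z)=1+z
  (e.g. R(-1.51)=-0.51000, |R|=0.51000)

Solve |R(x)|<1 on ℝ⁻.
x=-1.51: |R|=0.5100
|R(-2.09)|=1.0900 |R(-1.33)|=0.3300 |R(-0.57)|=0.4300
Bisect:
  x_lo=-2.4950 |R|=1.4950  x_hi=-0.1396 |R|=0.8604
  mid=-1.31731 |R|=0.31731 →hi
  mid=-1.90616 |R|=0.90616 →hi
  mid=-2.20058 |R|=1.20058 →lo
  mid=-2.05337 |R|=1.05337 →lo
  mid=-1.97976 |R|=0.97976 →hi
  mid=-2.01657 |R|=1.01657 →lo
  mid=-1.99817 |R|=0.99817 →hi
  mid=-2.00737 |R|=1.00737 →lo
  mid=-2.00277 |R|=1.00277 →lo
  mid=-2.00047 |R|=1.00047 →lo
  ...
  [-2.00003,-1.99989] ⇒ x*=-2.0000
Interval (-2.0000, 0).

(-2.0000,0); λ=-2 ⇒ h* = 1.0000.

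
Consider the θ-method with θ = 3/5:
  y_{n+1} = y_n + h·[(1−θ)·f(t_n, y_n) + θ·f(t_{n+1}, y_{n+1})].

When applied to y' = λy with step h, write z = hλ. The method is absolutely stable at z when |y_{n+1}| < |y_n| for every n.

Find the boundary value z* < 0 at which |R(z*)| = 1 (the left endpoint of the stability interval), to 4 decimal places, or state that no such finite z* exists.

On y'=λy, z=hλ:
  y_{n+1} = y_n + z·[2/5·y_n + 3/5·y_{n+1}] ⇒ (1 − 3/5z)y_{n+1} = (1 + 2/5z)y_n
  Hence R(z) = (1 + 2/5z)/(1 − 3/5z).

Solve |R(x)|<1 on ℝ⁻.
x=-0.77: |R|=0.4733
x=-2: |R|=0.0909
x=-10: |R|=0.4286
x=-100: |R|=0.6393
θ=3/5≥1/2 ⇒ |1+2/5x|<|1−3/5x| ∀x<0 ⇒ interval (−∞,0).

unbounded; (−∞, 0).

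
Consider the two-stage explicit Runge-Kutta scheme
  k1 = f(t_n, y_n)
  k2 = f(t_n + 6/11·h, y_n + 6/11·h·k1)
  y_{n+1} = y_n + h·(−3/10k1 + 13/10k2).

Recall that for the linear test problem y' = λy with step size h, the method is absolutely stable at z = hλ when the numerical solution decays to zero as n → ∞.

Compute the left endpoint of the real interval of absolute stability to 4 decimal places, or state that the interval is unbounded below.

On y'=λy, z=hλ:
  k1=λy_n ⇒ h·k1=z·y_n;  k2=λ(1+6/11z)y_n ⇒ h·k2=z(1+6/11z)y_n
  y_{n+1}/y_n = 1 − 3/10z + 13/10z(1+6/11z) = 1 + z + 39/55z²
  so R(z) = 1 + z + 39/55z².

Need |R(x)|<1, x<0.
x=-0.45: |R|=0.6936
R=1: x+39/55x²=0 ⇒ x=−55/39=-1.4103; min R=1−1/(4·39/55)=0.6474>−1
Confirm numerically:
  x=-1.353: |R|=0.94507 <1
  x=-1.330: |R|=0.92431 <1
  x=-1.325: |R|=0.91990 <1
  x=-0.908: |R|=0.67662 <1
  x=-1.577: |R|=1.18646 >1
  x=-1.500: |R|=1.09545 >1
  x=-1.447: |R|=1.03770 >1
Stable set (-1.4103, 0).

z* = -1.4103.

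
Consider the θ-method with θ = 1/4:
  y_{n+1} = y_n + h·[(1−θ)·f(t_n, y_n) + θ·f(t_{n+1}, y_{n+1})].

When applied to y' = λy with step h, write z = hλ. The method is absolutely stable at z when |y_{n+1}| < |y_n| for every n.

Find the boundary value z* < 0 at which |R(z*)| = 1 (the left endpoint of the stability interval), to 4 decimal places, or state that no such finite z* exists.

Set f=λy, z=hλ:
  y_{n+1} = y_n + z·[3/4·y_n + 1/4·y_{n+1}] ⇒ (1 − 1/4z)y_{n+1} = (1 + 3/4z)y_n
  so R(z) = (1 + 3/4z)/(1 − 1/4z).

Boundary: |R(x)|=1, x<0.
x=-1.28: |R|=0.0303
R=−1: 1+3/4x = −1+1/4x ⇒ -1/2x=2 ⇒ x=2/(-1/2)=-4.0000
Confirm numerically:
  x=-3.840: |R|=0.95918 <1
  x=-3.279: |R|=0.80190 <1
  x=-2.495: |R|=0.53657 <1
  x=-2.362: |R|=0.48507 <1
  x=-4.589: |R|=1.13715 >1
  x=-4.497: |R|=1.11698 >1
  x=-4.327: |R|=1.07854 >1
Interval (-4.0000, 0).

left endpoint -4.0000.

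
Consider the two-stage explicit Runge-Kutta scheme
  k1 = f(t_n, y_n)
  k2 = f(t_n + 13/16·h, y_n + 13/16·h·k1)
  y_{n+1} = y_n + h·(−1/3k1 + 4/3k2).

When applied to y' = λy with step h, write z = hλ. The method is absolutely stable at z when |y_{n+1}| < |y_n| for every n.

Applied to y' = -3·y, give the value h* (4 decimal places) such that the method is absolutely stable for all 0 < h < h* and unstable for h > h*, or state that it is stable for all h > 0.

(-0.9231,0); λ=-3 ⇒ h* = (12/13)/3 = 0.3077.

On y'=λy, z=hλ:
  k1=λy_n ⇒ h·k1=z·y_n;  k2=λ(1+13/16z)y_n ⇒ h·k2=z(1+13/16z)y_n
  y_{n+1}/y_n = 1 − 1/3z + 4/3z(1+13/16z) = 1 + z + 13/12z²
  so R(z) = 1 + z + 13/12z².

Boundary: |R(x)|=1, x<0.
x=-1.17: |R|=1.3130
R=1: x+13/12x²=0 ⇒ x=−12/13=-0.9231; min R=1−1/(4·13/12)=0.7692>−1
Confirm numerically:
  x=-0.901: |R|=0.97845 <1
  x=-0.776: |R|=0.87636 <1
  x=-0.632: |R|=0.80071 <1
  x=-0.577: |R|=0.78367 <1
  x=-1.378: |R|=1.67912 >1
  x=-1.292: |R|=1.51637 >1
  x=-1.094: |R|=1.20257 >1
Interval (-0.9231, 0).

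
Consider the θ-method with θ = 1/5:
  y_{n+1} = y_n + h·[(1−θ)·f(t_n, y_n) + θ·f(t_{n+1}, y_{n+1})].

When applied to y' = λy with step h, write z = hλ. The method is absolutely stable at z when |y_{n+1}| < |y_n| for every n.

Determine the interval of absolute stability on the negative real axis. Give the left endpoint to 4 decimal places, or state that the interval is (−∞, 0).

On y'=λy, z=hλ:
  y_{n+1} = y_n + z·[4/5·y_n + 1/5·y_{n+1}] ⇒ (1 − 1/5z)y_{n+1} = (1 + 4/5z)y_n
  ⇒ R(z) = (1 + 4/5z)/(1 − 1/5z).

Boundary: |R(x)|=1, x<0.
x=-0.44: |R|=0.5956
R=−1: 1+4/5x = −1+1/5x ⇒ -3/5x=2 ⇒ x=2/(-3/5)=-3.3333
Confirm numerically:
  x=-2.067: |R|=0.46243 <1
  x=-1.739: |R|=0.29025 <1
  x=-1.459: |R|=0.12943 <1
  x=-3.760: |R|=1.14612 >1
  x=-3.495: |R|=1.05709 >1
  x=-3.485: |R|=1.05362 >1
So |R|<1 on (-3.3333, 0).

z∈(-3.3333,0).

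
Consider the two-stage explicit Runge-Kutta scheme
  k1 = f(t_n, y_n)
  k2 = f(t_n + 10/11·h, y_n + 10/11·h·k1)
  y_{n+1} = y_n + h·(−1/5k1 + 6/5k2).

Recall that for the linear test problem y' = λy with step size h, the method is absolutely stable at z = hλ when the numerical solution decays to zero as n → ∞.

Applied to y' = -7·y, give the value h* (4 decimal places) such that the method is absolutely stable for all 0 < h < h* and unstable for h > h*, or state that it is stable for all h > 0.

Set f=λy, z=hλ:
  k1=λy_n ⇒ h·k1=z·y_n;  k2=λ(1+10/11z)y_n ⇒ h·k2=z(1+10/11z)y_n
  y_{n+1}/y_n = 1 − 1/5z + 6/5z(1+10/11z) = 1 + z + 12/11z²
  R(z) = 1 + z + 12/11z².

Boundary: |R(x)|=1, x<0.
x=-1.23: |R|=1.4204
R=1: x+12/11x²=0 ⇒ x=−11/12=-0.9167; min R=1−1/(4·12/11)=0.7708>−1
Confirm numerically:
  x=-0.876: |R|=0.96114 <1
  x=-0.767: |R|=0.87477 <1
  x=-0.554: |R|=0.78082 <1
  x=-0.457: |R|=0.77084 <1
  x=-1.496: |R|=1.94547 >1
  x=-1.392: |R|=1.72182 >1
So |R|<1 on (-0.9167, 0).

(-0.9167,0); λ=-7 ⇒ h* = (11/12)/7 = 0.1310.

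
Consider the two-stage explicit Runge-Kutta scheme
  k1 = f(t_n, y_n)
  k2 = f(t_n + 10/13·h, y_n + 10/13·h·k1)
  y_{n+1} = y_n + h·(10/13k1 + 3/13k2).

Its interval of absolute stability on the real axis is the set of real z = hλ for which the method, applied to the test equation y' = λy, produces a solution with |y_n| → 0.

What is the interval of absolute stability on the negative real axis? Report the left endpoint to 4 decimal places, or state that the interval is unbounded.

With y'=λy (z=hλ):
  k1=λy_n ⇒ h·k1=z·y_n;  k2=λ(1+10/13z)y_n ⇒ h·k2=z(1+10/13z)y_n
  y_{n+1}/y_n = 1 + 10/13z + 3/13z(1+10/13z) = 1 + z + 30/169z²
  R(z) = 1 + z + 30/169z².

Need |R(x)|<1, x<0.
x=-1.7: |R|=0.1870
R=1: x+30/169x²=0 ⇒ x=−169/30=-5.6333; min R=1−1/(4·30/169)=-0.4083>−1
Confirm numerically:
  x=-5.611: |R|=0.97776 <1
  x=-3.791: |R|=0.23981 <1
  x=-3.417: |R|=0.34436 <1
  x=-2.668: |R|=0.40441 <1
  x=-6.069: |R|=1.46936 >1
  x=-5.989: |R|=1.37812 >1
  x=-5.721: |R|=1.08903 >1
So |R|<1 on (-5.6333, 0).

(-5.6333, 0).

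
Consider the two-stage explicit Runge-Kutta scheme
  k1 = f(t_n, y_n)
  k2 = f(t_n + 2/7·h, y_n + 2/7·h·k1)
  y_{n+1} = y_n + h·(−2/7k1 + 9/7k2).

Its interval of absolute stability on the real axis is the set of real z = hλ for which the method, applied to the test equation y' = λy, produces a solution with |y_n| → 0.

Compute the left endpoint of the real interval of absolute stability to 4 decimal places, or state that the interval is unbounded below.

On y'=λy, z=hλ:
  k1=λy_n ⇒ h·k1=z·y_n;  k2=λ(1+2/7z)y_n ⇒ h·k2=z(1+2/7z)y_n
  y_{n+1}/y_n = 1 − 2/7z + 9/7z(1+2/7z) = 1 + z + 18/49z²
  Hence R(z) = 1 + z + 18/49z².

Find x<0 with |R(x)|<1.
x=-0.5: |R|=0.5918
R=1: x+18/49x²=0 ⇒ x=−49/18=-2.7222; min R=1−1/(4·18/49)=0.3194>−1
Confirm numerically:
  x=-2.432: |R|=0.74072 <1
  x=-2.414: |R|=0.72668 <1
  x=-2.002: |R|=0.47033 <1
  x=-1.224: |R|=0.32635 <1
  x=-3.212: |R|=1.57790 >1
  x=-3.161: |R|=1.50950 >1
Interval (-2.7222, 0).

z* = -2.7222.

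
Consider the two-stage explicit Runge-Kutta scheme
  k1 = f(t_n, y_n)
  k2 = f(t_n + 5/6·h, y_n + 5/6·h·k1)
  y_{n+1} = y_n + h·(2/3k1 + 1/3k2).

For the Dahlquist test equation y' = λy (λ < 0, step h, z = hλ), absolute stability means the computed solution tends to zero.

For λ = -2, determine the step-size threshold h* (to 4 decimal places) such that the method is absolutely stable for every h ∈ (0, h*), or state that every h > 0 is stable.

(-3.6000,0); λ=-2 ⇒ h* = (18/5)/2 = 1.8000.

Test eqn y'=λy, z=hλ:
  k1=λy_n ⇒ h·k1=z·y_n;  k2=λ(1+5/6z)y_n ⇒ h·k2=z(1+5/6z)y_n
  y_{n+1}/y_n = 1 + 2/3z + 1/3z(1+5/6z) = 1 + z + 5/18z²
  ⇒ R(z) = 1 + z + 5/18z².

Boundary: |R(x)|=1, x<0.
x=-1.25: |R|=0.1840
R=1: x+5/18x²=0 ⇒ x=−18/5=-3.6000; min R=1−1/(4·5/18)=0.1000>−1
Confirm numerically:
  x=-3.015: |R|=0.51006 <1
  x=-2.771: |R|=0.36190 <1
  x=-1.440: |R|=0.13600 <1
  x=-4.168: |R|=1.65762 >1
  x=-4.042: |R|=1.49627 >1
  x=-4.010: |R|=1.45669 >1
Interval (-3.6000, 0).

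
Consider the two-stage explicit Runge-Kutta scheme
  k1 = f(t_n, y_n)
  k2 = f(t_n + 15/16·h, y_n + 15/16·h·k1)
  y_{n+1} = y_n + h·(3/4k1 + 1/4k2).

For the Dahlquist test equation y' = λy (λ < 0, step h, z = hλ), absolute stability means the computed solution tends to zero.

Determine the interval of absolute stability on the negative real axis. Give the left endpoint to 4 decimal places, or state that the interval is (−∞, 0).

Set f=λy, z=hλ:
  k1=λy_n ⇒ h·k1=z·y_n;  k2=λ(1+15/16z)y_n ⇒ h·k2=z(1+15/16z)y_n
  y_{n+1}/y_n = 1 + 3/4z + 1/4z(1+15/16z) = 1 + z + 15/64z²
  so R(z) = 1 + z + 15/64z².

Need |R(x)|<1, x<0.
x=-0.55: |R|=0.5209
R=1: x+15/64x²=0 ⇒ x=−64/15=-4.2667; min R=1−1/(4·15/64)=-0.0667>−1
Confirm numerically:
  x=-3.840: |R|=0.61600 <1
  x=-3.752: |R|=0.54741 <1
  x=-1.873: |R|=0.05078 <1
  x=-4.654: |R|=1.42250 >1
  x=-4.391: |R|=1.12796 >1
Stable set (-4.2667, 0).

z∈(-4.2667,0).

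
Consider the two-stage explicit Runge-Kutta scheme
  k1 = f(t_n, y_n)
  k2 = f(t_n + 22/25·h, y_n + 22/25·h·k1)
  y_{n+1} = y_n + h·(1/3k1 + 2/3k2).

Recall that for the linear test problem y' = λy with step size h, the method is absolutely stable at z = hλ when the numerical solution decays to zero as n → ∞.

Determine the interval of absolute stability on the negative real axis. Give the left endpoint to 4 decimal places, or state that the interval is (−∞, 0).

(-1.7045, 0).

Set f=λy, z=hλ:
  k1=λy_n ⇒ h·k1=z·y_n;  k2=λ(1+22/25z)y_n ⇒ h·k2=z(1+22/25z)y_n
  y_{n+1}/y_n = 1 + 1/3z + 2/3z(1+22/25z) = 1 + z + 44/75z²
  R(z) = 1 + z + 44/75z².

Find x<0 with |R(x)|<1.
x=-0.6: |R|=0.6112
R=1: x+44/75x²=0 ⇒ x=−75/44=-1.7045; min R=1−1/(4·44/75)=0.5739>−1
Confirm numerically:
  x=-1.014: |R|=0.58921 <1
  x=-0.838: |R|=0.57398 <1
  x=-0.781: |R|=0.57684 <1
  x=-2.130: |R|=1.53165 >1
  x=-2.119: |R|=1.51523 >1
Interval (-1.7045, 0).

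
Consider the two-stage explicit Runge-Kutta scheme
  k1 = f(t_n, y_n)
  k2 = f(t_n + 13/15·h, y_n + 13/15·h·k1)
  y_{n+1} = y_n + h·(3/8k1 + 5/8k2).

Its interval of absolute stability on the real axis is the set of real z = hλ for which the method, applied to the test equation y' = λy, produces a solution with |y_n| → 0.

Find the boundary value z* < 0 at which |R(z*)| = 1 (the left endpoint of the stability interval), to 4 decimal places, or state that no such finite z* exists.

With y'=λy (z=hλ):
  k1=λy_n ⇒ h·k1=z·y_n;  k2=λ(1+13/15z)y_n ⇒ h·k2=z(1+13/15z)y_n
  y_{n+1}/y_n = 1 + 3/8z + 5/8z(1+13/15z) = 1 + z + 13/24z²
  so R(z) = 1 + z + 13/24z².

Need |R(x)|<1, x<0.
x=-0.6: |R|=0.5950
R=1: x+13/24x²=0 ⇒ x=−24/13=-1.8462; min R=1−1/(4·13/24)=0.5385>−1
Confirm numerically:
  x=-1.741: |R|=0.90084 <1
  x=-1.595: |R|=0.78301 <1
  x=-1.458: |R|=0.69346 <1
  x=-1.344: |R|=0.63443 <1
  x=-1.964: |R|=1.12537 >1
  x=-1.877: |R|=1.03136 >1
Interval (-1.8462, 0).

left endpoint -1.8462.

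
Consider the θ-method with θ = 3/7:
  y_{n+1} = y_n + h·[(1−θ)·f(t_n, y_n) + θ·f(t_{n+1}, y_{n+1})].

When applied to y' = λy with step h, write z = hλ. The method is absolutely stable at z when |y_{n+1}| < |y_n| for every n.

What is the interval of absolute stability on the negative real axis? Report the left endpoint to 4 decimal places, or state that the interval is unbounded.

(-14.0000, 0).

On y'=λy, z=hλ:
  y_{n+1} = y_n + z·[4/7·y_n + 3/7·y_{n+1}] ⇒ (1 − 3/7z)y_{n+1} = (1 + 4/7z)y_n
  Hence R(z) = (1 + 4/7z)/(1 − 3/7z).

Boundary: |R(x)|=1, x<0.
x=-0.67: |R|=0.4795
R=−1: 1+4/7x = −1+3/7x ⇒ -1/7x=2 ⇒ x=2/(-1/7)=-14.0000
Confirm numerically:
  x=-12.540: |R|=0.96728 <1
  x=-12.423: |R|=0.96438 <1
  x=-7.694: |R|=0.79037 <1
  x=-7.329: |R|=0.76986 <1
  x=-14.568: |R|=1.01120 >1
  x=-14.484: |R|=1.00959 >1
  x=-14.380: |R|=1.00758 >1
So |R|<1 on (-14.0000, 0).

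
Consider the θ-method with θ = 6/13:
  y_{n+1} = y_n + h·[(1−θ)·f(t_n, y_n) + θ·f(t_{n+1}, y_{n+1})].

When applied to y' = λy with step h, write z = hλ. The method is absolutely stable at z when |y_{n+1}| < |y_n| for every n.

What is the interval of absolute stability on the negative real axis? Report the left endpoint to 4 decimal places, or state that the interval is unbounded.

z∈(-26.0000,0).

On y'=λy, z=hλ:
  y_{n+1} = y_n + z·[7/13·y_n + 6/13·y_{n+1}] ⇒ (1 − 6/13z)y_{n+1} = (1 + 7/13z)y_n
  Hence R(z) = (1 + 7/13z)/(1 − 6/13z).

Boundary: |R(x)|=1, x<0.
x=-0.67: |R|=0.4882
R=−1: 1+7/13x = −1+6/13x ⇒ -1/13x=2 ⇒ x=2/(-1/13)=-26.0000
Confirm numerically:
  x=-25.303: |R|=0.99577 <1
  x=-21.007: |R|=0.96409 <1
  x=-10.936: |R|=0.80839 <1
  x=-26.323: |R|=1.00189 >1
  x=-26.319: |R|=1.00187 >1
  x=-26.115: |R|=1.00068 >1
Interval (-26.0000, 0).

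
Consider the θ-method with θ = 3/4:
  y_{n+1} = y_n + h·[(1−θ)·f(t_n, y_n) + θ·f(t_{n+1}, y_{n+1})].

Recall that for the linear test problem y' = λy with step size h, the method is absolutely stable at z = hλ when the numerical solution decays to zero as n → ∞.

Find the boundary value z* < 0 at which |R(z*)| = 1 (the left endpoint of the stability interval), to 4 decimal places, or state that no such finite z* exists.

interval (−∞, 0).

With y'=λy (z=hλ):
  y_{n+1} = y_n + z·[1/4·y_n + 3/4·y_{n+1}] ⇒ (1 − 3/4z)y_{n+1} = (1 + 1/4z)y_n
  Hence R(z) = (1 + 1/4z)/(1 − 3/4z).

Solve |R(x)|<1 on ℝ⁻.
x=-1.8: |R|=0.2340
x=-2: |R|=0.2000
x=-10: |R|=0.1765
x=-100: |R|=0.3158
θ=3/4≥1/2 ⇒ |1+1/4x|<|1−3/4x| ∀x<0 ⇒ interval (−∞,0).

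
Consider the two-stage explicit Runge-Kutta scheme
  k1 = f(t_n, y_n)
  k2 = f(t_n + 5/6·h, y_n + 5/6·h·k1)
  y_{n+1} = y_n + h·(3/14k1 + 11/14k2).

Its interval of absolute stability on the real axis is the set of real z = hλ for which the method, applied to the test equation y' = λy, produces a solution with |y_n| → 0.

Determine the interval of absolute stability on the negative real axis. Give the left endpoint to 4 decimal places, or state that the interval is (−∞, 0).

Test eqn y'=λy, z=hλ:
  k1=λy_n ⇒ h·k1=z·y_n;  k2=λ(1+5/6z)y_n ⇒ h·k2=z(1+5/6z)y_n
  y_{n+1}/y_n = 1 + 3/14z + 11/14z(1+5/6z) = 1 + z + 55/84z²
  so R(z) = 1 + z + 55/84z².

Boundary: |R(x)|=1, x<0.
x=-1.02: |R|=0.6612
R=1: x+55/84x²=0 ⇒ x=−84/55=-1.5273; min R=1−1/(4·55/84)=0.6182>−1
Confirm numerically:
  x=-1.410: |R|=0.89173 <1
  x=-1.003: |R|=0.65570 <1
  x=-0.755: |R|=0.61823 <1
  x=-0.640: |R|=0.62819 <1
  x=-2.115: |R|=1.81390 >1
  x=-1.703: |R|=1.19595 >1
Interval (-1.5273, 0).

z∈(-1.5273,0).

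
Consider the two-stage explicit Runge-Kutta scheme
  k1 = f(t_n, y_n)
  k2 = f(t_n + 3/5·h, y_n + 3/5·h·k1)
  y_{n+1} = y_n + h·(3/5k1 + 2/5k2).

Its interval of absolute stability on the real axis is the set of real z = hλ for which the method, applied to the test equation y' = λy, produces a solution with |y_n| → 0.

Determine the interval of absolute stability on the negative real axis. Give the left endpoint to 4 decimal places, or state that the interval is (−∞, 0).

Set f=λy, z=hλ:
  k1=λy_n ⇒ h·k1=z·y_n;  k2=λ(1+3/5z)y_n ⇒ h·k2=z(1+3/5z)y_n
  y_{n+1}/y_n = 1 + 3/5z + 2/5z(1+3/5z) = 1 + z + 6/25z²
  R(z) = 1 + z + 6/25z².

Find x<0 with |R(x)|<1.
x=-0.58: |R|=0.5007
R=1: x+6/25x²=0 ⇒ x=−25/6=-4.1667; min R=1−1/(4·6/25)=-0.0417>−1
Confirm numerically:
  x=-3.811: |R|=0.67469 <1
  x=-3.068: |R|=0.19103 <1
  x=-1.696: |R|=0.00566 <1
  x=-1.671: |R|=0.00086 <1
  x=-4.637: |R|=1.52342 >1
  x=-4.418: |R|=1.26649 >1
Stable set (-4.1667, 0).

z∈(-4.1667,0).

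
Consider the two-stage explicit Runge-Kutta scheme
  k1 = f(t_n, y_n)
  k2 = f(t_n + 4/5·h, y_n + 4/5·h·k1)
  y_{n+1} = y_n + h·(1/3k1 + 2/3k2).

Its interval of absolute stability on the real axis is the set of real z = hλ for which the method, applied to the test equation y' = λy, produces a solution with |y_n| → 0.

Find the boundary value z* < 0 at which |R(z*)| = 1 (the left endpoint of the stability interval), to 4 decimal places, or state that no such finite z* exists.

Set f=λy, z=hλ:
  k1=λy_n ⇒ h·k1=z·y_n;  k2=λ(1+4/5z)y_n ⇒ h·k2=z(1+4/5z)y_n
  y_{n+1}/y_n = 1 + 1/3z + 2/3z(1+4/5z) = 1 + z + 8/15z²
  ⇒ R(z) = 1 + z + 8/15z².

Need |R(x)|<1, x<0.
x=-0.4: |R|=0.6853
R=1: x+8/15x²=0 ⇒ x=−15/8=-1.8750; min R=1−1/(4·8/15)=0.5312>−1
Confirm numerically:
  x=-1.855: |R|=0.98021 <1
  x=-1.791: |R|=0.91976 <1
  x=-1.430: |R|=0.66061 <1
  x=-0.910: |R|=0.53165 <1
  x=-2.430: |R|=1.71928 >1
  x=-2.089: |R|=1.23842 >1
  x=-2.021: |R|=1.15737 >1
So |R|<1 on (-1.8750, 0).

z* = -1.8750.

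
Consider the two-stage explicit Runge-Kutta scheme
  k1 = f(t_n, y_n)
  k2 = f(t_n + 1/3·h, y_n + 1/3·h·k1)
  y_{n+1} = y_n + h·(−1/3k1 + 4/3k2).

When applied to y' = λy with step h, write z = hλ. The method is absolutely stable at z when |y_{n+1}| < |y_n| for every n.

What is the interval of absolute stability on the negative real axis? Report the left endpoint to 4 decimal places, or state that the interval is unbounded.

With y'=λy (z=hλ):
  k1=λy_n ⇒ h·k1=z·y_n;  k2=λ(1+1/3z)y_n ⇒ h·k2=z(1+1/3z)y_n
  y_{n+1}/y_n = 1 − 1/3z + 4/3z(1+1/3z) = 1 + z + 4/9z²
  so R(z) = 1 + z + 4/9z².

Boundary: |R(x)|=1, x<0.
x=-1.08: |R|=0.4384
R=1: x+4/9x²=0 ⇒ x=−9/4=-2.2500; min R=1−1/(4·4/9)=0.4375>−1
Confirm numerically:
  x=-2.159: |R|=0.91268 <1
  x=-2.138: |R|=0.89358 <1
  x=-1.029: |R|=0.44160 <1
  x=-2.598: |R|=1.40182 >1
  x=-2.379: |R|=1.13640 >1
So |R|<1 on (-2.2500, 0).

z∈(-2.2500,0).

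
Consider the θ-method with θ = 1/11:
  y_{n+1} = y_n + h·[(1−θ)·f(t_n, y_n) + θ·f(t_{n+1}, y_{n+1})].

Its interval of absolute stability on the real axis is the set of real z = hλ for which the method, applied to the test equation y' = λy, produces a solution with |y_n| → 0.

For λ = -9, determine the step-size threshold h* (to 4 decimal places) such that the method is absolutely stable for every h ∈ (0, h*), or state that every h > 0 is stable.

(-2.4444,0); λ=-9 ⇒ h* = (22/9)/9 = 0.2716.

Set f=λy, z=hλ:
  y_{n+1} = y_n + z·[10/11·y_n + 1/11·y_{n+1}] ⇒ (1 − 1/11z)y_{n+1} = (1 + 10/11z)y_n
  Hence R(z) = (1 + 10/11z)/(1 − 1/11z).

Boundary: |R(x)|=1, x<0.
x=-0.32: |R|=0.6890
R=−1: 1+10/11x = −1+1/11x ⇒ -9/11x=2 ⇒ x=2/(-9/11)=-2.4444
Confirm numerically:
  x=-1.923: |R|=0.63685 <1
  x=-1.742: |R|=0.50385 <1
  x=-1.230: |R|=0.10630 <1
  x=-1.032: |R|=0.05652 <1
  x=-2.718: |R|=1.17947 >1
  x=-2.698: |R|=1.16659 >1
Stable set (-2.4444, 0).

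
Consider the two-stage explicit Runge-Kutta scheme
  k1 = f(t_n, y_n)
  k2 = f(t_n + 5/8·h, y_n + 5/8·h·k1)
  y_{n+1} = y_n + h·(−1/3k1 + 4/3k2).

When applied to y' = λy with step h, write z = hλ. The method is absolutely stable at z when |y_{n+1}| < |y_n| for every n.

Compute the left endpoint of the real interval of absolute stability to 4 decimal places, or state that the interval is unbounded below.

With y'=λy (z=hλ):
  k1=λy_n ⇒ h·k1=z·y_n;  k2=λ(1+5/8z)y_n ⇒ h·k2=z(1+5/8z)y_n
  y_{n+1}/y_n = 1 − 1/3z + 4/3z(1+5/8z) = 1 + z + 5/6z²
  R(z) = 1 + z + 5/6z².

Boundary: |R(x)|=1, x<0.
x=-0.47: |R|=0.7141
R=1: x+5/6x²=0 ⇒ x=−6/5=-1.2000; min R=1−1/(4·5/6)=0.7000>−1
Confirm numerically:
  x=-1.127: |R|=0.93144 <1
  x=-1.038: |R|=0.85987 <1
  x=-0.968: |R|=0.81285 <1
  x=-0.928: |R|=0.78965 <1
  x=-1.467: |R|=1.32641 >1
  x=-1.248: |R|=1.04992 >1
So |R|<1 on (-1.2000, 0).

left endpoint -1.2000.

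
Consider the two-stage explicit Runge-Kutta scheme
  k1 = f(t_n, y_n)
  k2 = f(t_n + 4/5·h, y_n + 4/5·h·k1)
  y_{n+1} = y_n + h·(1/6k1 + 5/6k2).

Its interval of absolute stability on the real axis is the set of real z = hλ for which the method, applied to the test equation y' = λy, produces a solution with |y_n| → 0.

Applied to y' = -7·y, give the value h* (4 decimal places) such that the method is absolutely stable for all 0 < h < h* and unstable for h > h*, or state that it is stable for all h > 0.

(-1.5000,0); λ=-7 ⇒ h* = (3/2)/7 = 0.2143.

Test eqn y'=λy, z=hλ:
  k1=λy_n ⇒ h·k1=z·y_n;  k2=λ(1+4/5z)y_n ⇒ h·k2=z(1+4/5z)y_n
  y_{n+1}/y_n = 1 + 1/6z + 5/6z(1+4/5z) = 1 + z + 2/3z²
  ⇒ R(z) = 1 + z + 2/3z².

Find x<0 with |R(x)|<1.
x=-0.89: |R|=0.6381
R=1: x+2/3x²=0 ⇒ x=−3/2=-1.5000; min R=1−1/(4·2/3)=0.6250>−1
Confirm numerically:
  x=-0.899: |R|=0.63980 <1
  x=-0.808: |R|=0.62724 <1
  x=-0.696: |R|=0.62694 <1
  x=-0.654: |R|=0.63114 <1
  x=-1.796: |R|=1.35441 >1
  x=-1.684: |R|=1.20657 >1
  x=-1.663: |R|=1.18071 >1
So |R|<1 on (-1.5000, 0).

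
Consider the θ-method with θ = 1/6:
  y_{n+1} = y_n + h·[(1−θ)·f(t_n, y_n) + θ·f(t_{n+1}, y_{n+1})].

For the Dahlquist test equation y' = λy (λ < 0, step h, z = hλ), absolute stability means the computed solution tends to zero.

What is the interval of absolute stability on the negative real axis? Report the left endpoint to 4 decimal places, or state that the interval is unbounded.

Set f=λy, z=hλ:
  y_{n+1} = y_n + z·[5/6·y_n + 1/6·y_{n+1}] ⇒ (1 − 1/6z)y_{n+1} = (1 + 5/6z)y_n
  R(z) = (1 + 5/6z)/(1 − 1/6z).

Need |R(x)|<1, x<0.
x=-1.38: |R|=0.1220
R=−1: 1+5/6x = −1+1/6x ⇒ -2/3x=2 ⇒ x=2/(-2/3)=-3.0000
Confirm numerically:
  x=-2.672: |R|=0.84871 <1
  x=-2.318: |R|=0.67204 <1
  x=-2.041: |R|=0.52294 <1
  x=-1.939: |R|=0.46542 <1
  x=-3.588: |R|=1.24531 >1
  x=-3.538: |R|=1.22562 >1
  x=-3.205: |R|=1.08908 >1
So |R|<1 on (-3.0000, 0).

z∈(-3.0000,0).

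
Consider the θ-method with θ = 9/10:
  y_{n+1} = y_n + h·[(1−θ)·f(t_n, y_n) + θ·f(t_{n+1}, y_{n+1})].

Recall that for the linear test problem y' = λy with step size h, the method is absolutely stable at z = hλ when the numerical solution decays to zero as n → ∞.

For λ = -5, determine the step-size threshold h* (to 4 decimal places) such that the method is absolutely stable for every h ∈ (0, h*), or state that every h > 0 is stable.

With y'=λy (z=hλ):
  y_{n+1} = y_n + z·[1/10·y_n + 9/10·y_{n+1}] ⇒ (1 − 9/10z)y_{n+1} = (1 + 1/10z)y_n
  ⇒ R(z) = (1 + 1/10z)/(1 − 9/10z).

Need |R(x)|<1, x<0.
x=-1.3: |R|=0.4009
x=-2: |R|=0.2857
x=-10: |R|=0.0000
x=-100: |R|=0.0989
θ=9/10≥1/2 ⇒ |1+1/10x|<|1−9/10x| ∀x<0 ⇒ unbounded interval.

interval (−∞, 0). Any h>0 works for λ=-5.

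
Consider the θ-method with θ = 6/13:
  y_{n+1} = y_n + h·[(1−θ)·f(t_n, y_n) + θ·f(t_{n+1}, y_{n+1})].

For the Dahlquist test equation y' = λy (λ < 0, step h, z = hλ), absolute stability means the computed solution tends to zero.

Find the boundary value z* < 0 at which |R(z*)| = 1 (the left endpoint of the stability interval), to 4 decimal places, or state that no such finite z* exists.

left endpoint -26.0000.

Set f=λy, z=hλ:
  y_{n+1} = y_n + z·[7/13·y_n + 6/13·y_{n+1}] ⇒ (1 − 6/13z)y_{n+1} = (1 + 7/13z)y_n
  so R(z) = (1 + 7/13z)/(1 − 6/13z).

Solve |R(x)|<1 on ℝ⁻.
x=-1.71: |R|=0.0443
R=−1: 1+7/13x = −1+6/13x ⇒ -1/13x=2 ⇒ x=2/(-1/13)=-26.0000
Confirm numerically:
  x=-25.267: |R|=0.99555 <1
  x=-21.301: |R|=0.96663 <1
  x=-17.907: |R|=0.93281 <1
  x=-13.156: |R|=0.86029 <1
  x=-26.037: |R|=1.00022 >1
  x=-26.030: |R|=1.00018 >1
Stable set (-26.0000, 0).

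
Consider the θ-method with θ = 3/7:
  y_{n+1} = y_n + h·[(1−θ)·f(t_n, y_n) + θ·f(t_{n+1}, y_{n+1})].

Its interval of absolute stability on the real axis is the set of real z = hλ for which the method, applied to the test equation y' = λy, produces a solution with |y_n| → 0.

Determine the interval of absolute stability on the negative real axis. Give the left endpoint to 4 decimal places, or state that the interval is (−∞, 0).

Set f=λy, z=hλ:
  y_{n+1} = y_n + z·[4/7·y_n + 3/7·y_{n+1}] ⇒ (1 − 3/7z)y_{n+1} = (1 + 4/7z)y_n
  ⇒ R(z) = (1 + 4/7z)/(1 − 3/7z).

Solve |R(x)|<1 on ℝ⁻.
x=-1.32: |R|=0.1569
R=−1: 1+4/7x = −1+3/7x ⇒ -1/7x=2 ⇒ x=2/(-1/7)=-14.0000
Confirm numerically:
  x=-12.084: |R|=0.95570 <1
  x=-8.888: |R|=0.84815 <1
  x=-7.990: |R|=0.80594 <1
  x=-14.067: |R|=1.00136 >1
  x=-14.040: |R|=1.00081 >1
So |R|<1 on (-14.0000, 0).

(-14.0000, 0).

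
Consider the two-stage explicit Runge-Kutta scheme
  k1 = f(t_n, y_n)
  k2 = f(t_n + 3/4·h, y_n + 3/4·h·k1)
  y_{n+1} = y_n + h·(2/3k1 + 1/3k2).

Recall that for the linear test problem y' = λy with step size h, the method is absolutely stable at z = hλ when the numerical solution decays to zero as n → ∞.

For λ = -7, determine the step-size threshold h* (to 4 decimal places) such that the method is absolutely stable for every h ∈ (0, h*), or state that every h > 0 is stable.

(-4.0000,0); λ=-7 ⇒ h* = (4)/7 = 0.5714.

Test eqn y'=λy, z=hλ:
  k1=λy_n ⇒ h·k1=z·y_n;  k2=λ(1+3/4z)y_n ⇒ h·k2=z(1+3/4z)y_n
  y_{n+1}/y_n = 1 + 2/3z + 1/3z(1+3/4z) = 1 + z + 1/4z²
  so R(z) = 1 + z + 1/4z².

Solve |R(x)|<1 on ℝ⁻.
x=-1.03: |R|=0.2352
R=1: x+1/4x²=0 ⇒ x=−4=-4.0000; min R=1−1/(4·1/4)=0.0000>−1
Confirm numerically:
  x=-3.974: |R|=0.97417 <1
  x=-3.750: |R|=0.76562 <1
  x=-2.024: |R|=0.00014 <1
  x=-1.972: |R|=0.00020 <1
  x=-4.145: |R|=1.15026 >1
  x=-4.068: |R|=1.06916 >1
  x=-4.061: |R|=1.06193 >1
Stable set (-4.0000, 0).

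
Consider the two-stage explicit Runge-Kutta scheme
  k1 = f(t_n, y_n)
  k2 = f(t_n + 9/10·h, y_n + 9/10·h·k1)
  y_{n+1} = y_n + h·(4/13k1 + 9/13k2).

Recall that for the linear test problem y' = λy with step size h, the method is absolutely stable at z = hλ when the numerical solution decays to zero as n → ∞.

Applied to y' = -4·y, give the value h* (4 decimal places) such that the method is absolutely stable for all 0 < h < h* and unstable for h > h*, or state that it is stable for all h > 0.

(-1.6049,0); λ=-4 ⇒ h* = (130/81)/4 = 0.4012.

On y'=λy, z=hλ:
  k1=λy_n ⇒ h·k1=z·y_n;  k2=λ(1+9/10z)y_n ⇒ h·k2=z(1+9/10z)y_n
  y_{n+1}/y_n = 1 + 4/13z + 9/13z(1+9/10z) = 1 + z + 81/130z²
  so R(z) = 1 + z + 81/130z².

Solve |R(x)|<1 on ℝ⁻.
x=-1.04: |R|=0.6339
R=1: x+81/130x²=0 ⇒ x=−130/81=-1.6049; min R=1−1/(4·81/130)=0.5988>−1
Confirm numerically:
  x=-1.224: |R|=0.70948 <1
  x=-1.178: |R|=0.68663 <1
  x=-0.880: |R|=0.60251 <1
  x=-0.786: |R|=0.59893 <1
  x=-1.917: |R|=1.37274 >1
  x=-1.798: |R|=1.21629 >1
Interval (-1.6049, 0).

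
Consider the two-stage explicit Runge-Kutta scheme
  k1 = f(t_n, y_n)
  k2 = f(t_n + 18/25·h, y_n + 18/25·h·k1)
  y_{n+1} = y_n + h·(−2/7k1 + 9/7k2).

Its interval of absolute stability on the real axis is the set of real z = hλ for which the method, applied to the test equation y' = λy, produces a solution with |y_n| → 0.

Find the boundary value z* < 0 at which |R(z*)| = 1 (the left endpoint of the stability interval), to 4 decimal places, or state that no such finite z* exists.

z* = -1.0802.

Set f=λy, z=hλ:
  k1=λy_n ⇒ h·k1=z·y_n;  k2=λ(1+18/25z)y_n ⇒ h·k2=z(1+18/25z)y_n
  y_{n+1}/y_n = 1 − 2/7z + 9/7z(1+18/25z) = 1 + z + 162/175z²
  so R(z) = 1 + z + 162/175z².

Find x<0 with |R(x)|<1.
x=-0.36: |R|=0.7600
R=1: x+162/175x²=0 ⇒ x=−175/162=-1.0802; min R=1−1/(4·162/175)=0.7299>−1
Confirm numerically:
  x=-0.893: |R|=0.84521 <1
  x=-0.725: |R|=0.76158 <1
  x=-0.702: |R|=0.75420 <1
  x=-1.506: |R|=1.59355 >1
  x=-1.372: |R|=1.37055 >1
  x=-1.158: |R|=1.08335 >1
So |R|<1 on (-1.0802, 0).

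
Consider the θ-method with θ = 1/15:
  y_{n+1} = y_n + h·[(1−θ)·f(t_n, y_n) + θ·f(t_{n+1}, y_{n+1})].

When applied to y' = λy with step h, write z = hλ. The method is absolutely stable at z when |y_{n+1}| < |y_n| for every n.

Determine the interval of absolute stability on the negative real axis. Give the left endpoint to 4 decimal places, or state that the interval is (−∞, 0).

z∈(-2.3077,0).

With y'=λy (z=hλ):
  y_{n+1} = y_n + z·[14/15·y_n + 1/15·y_{n+1}] ⇒ (1 − 1/15z)y_{n+1} = (1 + 14/15z)y_n
  ⇒ R(z) = (1 + 14/15z)/(1 − 1/15z).

Find x<0 with |R(x)|<1.
x=-0.65: |R|=0.3770
R=−1: 1+14/15x = −1+1/15x ⇒ -13/15x=2 ⇒ x=2/(-13/15)=-2.3077
Confirm numerically:
  x=-2.058: |R|=0.80971 <1
  x=-1.715: |R|=0.53904 <1
  x=-1.570: |R|=0.42124 <1
  x=-1.041: |R|=0.02656 <1
  x=-2.625: |R|=1.23404 >1
  x=-2.366: |R|=1.04365 >1
Interval (-2.3077, 0).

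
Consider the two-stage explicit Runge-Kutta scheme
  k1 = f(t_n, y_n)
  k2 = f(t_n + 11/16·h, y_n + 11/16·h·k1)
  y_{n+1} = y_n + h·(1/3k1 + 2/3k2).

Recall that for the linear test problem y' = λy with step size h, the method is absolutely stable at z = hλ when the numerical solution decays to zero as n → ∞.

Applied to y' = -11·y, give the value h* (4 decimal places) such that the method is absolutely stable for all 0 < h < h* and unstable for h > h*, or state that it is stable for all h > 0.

(-2.1818,0); λ=-11 ⇒ h* = (24/11)/11 = 0.1983.

On y'=λy, z=hλ:
  k1=λy_n ⇒ h·k1=z·y_n;  k2=λ(1+11/16z)y_n ⇒ h·k2=z(1+11/16z)y_n
  y_{n+1}/y_n = 1 + 1/3z + 2/3z(1+11/16z) = 1 + z + 11/24z²
  ⇒ R(z) = 1 + z + 11/24z².

Find x<0 with |R(x)|<1.
x=-0.57: |R|=0.5789
R=1: x+11/24x²=0 ⇒ x=−24/11=-2.1818; min R=1−1/(4·11/24)=0.4545>−1
Confirm numerically:
  x=-2.031: |R|=0.85961 <1
  x=-1.884: |R|=0.74283 <1
  x=-1.065: |R|=0.45485 <1
  x=-2.738: |R|=1.69796 >1
  x=-2.451: |R|=1.30239 >1
  x=-2.357: |R|=1.18925 >1
Stable set (-2.1818, 0).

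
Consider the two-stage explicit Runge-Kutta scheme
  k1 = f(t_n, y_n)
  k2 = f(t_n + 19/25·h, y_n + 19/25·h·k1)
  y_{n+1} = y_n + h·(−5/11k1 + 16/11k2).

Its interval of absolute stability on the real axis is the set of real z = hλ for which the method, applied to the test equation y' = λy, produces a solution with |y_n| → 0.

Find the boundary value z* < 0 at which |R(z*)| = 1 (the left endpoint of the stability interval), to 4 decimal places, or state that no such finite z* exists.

On y'=λy, z=hλ:
  k1=λy_n ⇒ h·k1=z·y_n;  k2=λ(1+19/25z)y_n ⇒ h·k2=z(1+19/25z)y_n
  y_{n+1}/y_n = 1 − 5/11z + 16/11z(1+19/25z) = 1 + z + 304/275z²
  R(z) = 1 + z + 304/275z².

Solve |R(x)|<1 on ℝ⁻.
x=-0.72: |R|=0.8531
R=1: x+304/275x²=0 ⇒ x=−275/304=-0.9046; min R=1−1/(4·304/275)=0.7738>−1
Confirm numerically:
  x=-0.800: |R|=0.90749 <1
  x=-0.703: |R|=0.84333 <1
  x=-0.651: |R|=0.81749 <1
  x=-0.546: |R|=0.78355 <1
  x=-1.459: |R|=1.89416 >1
  x=-1.421: |R|=1.81118 >1
  x=-1.084: |R|=1.21497 >1
Stable set (-0.9046, 0).

z* = -0.9046.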